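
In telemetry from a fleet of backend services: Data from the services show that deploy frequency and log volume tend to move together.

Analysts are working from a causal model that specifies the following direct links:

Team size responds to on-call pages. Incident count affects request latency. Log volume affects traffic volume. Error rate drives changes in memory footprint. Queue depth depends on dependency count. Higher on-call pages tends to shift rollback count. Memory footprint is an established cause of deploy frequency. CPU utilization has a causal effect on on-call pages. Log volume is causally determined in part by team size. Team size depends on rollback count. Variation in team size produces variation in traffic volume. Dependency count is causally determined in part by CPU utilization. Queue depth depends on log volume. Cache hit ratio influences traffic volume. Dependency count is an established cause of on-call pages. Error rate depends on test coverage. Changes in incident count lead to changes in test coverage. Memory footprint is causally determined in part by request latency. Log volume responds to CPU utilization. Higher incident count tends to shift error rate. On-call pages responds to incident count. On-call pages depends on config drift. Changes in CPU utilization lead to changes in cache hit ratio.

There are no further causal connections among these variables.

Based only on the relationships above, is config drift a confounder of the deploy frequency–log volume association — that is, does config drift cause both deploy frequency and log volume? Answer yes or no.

no

Config drift has no stated causal path to deploy frequency. A confounder must cause both variables, so config drift does not qualify.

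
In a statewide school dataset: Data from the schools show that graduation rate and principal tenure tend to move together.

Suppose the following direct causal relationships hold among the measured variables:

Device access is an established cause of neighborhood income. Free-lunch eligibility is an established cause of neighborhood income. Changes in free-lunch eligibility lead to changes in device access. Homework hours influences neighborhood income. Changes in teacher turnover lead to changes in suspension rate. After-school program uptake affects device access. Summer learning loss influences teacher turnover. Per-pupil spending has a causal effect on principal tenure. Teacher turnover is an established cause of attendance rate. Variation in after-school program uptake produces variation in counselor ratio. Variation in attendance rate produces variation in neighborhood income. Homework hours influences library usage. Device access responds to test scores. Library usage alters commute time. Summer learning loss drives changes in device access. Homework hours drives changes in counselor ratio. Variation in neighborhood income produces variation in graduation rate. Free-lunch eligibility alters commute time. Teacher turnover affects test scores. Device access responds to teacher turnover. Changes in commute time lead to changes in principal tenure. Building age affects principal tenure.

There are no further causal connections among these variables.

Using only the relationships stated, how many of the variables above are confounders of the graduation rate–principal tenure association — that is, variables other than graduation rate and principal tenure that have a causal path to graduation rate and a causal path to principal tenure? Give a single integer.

The common causes are: free-lunch eligibility (to graduation rate via free-lunch eligibility → neighborhood income → graduation rate; to principal tenure via free-lunch eligibility → commute time → principal tenure); homework hours (to graduation rate via homework hours → neighborhood income → graduation rate; to principal tenure via homework hours → library usage → commute time → principal tenure).
Every other variable lacks a causal path to at least one of graduation rate and principal tenure.

2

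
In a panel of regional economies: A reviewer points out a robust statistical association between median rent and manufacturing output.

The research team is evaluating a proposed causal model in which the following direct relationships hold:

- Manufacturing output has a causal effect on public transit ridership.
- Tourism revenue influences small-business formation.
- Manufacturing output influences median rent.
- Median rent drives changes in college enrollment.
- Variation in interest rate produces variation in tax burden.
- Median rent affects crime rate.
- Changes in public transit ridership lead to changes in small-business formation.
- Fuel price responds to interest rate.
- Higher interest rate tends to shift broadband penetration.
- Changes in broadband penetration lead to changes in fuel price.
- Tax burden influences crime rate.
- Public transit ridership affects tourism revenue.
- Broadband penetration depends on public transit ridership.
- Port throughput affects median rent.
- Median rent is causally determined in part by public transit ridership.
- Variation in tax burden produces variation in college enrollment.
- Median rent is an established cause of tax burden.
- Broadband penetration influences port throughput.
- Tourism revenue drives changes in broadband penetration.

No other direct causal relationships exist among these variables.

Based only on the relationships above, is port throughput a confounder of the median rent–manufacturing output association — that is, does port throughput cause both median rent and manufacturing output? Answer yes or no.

Port throughput has no stated causal path to manufacturing output. A confounder must cause both variables, so port throughput does not qualify.

no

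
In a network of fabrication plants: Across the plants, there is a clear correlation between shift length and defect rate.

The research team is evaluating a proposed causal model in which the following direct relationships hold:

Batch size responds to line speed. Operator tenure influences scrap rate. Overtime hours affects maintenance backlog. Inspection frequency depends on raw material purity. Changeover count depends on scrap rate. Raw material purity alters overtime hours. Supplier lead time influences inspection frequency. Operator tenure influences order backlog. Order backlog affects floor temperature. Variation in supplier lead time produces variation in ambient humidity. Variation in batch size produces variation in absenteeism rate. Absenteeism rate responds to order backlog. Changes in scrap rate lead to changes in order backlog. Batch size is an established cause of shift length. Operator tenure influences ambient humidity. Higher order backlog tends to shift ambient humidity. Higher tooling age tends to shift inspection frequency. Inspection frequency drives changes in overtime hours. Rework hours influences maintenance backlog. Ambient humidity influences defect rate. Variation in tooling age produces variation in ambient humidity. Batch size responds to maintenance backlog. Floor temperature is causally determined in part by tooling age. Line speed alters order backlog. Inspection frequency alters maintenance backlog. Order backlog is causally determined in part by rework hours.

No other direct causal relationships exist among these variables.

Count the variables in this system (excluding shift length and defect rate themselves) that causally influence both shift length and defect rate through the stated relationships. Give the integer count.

The common causes are: line speed (to shift length via line speed → batch size → shift length; to defect rate via line speed → order backlog → ambient humidity → defect rate); rework hours (to shift length via rework hours → maintenance backlog → batch size → shift length; to defect rate via rework hours → order backlog → ambient humidity → defect rate); supplier lead time (to shift length via supplier lead time → inspection frequency → maintenance backlog → batch size → shift length; to defect rate via supplier lead time → ambient humidity → defect rate); tooling age (to shift length via tooling age → inspection frequency → maintenance backlog → batch size → shift length; to defect rate via tooling age → ambient humidity → defect rate).
Every other variable lacks a causal path to at least one of shift length and defect rate.

4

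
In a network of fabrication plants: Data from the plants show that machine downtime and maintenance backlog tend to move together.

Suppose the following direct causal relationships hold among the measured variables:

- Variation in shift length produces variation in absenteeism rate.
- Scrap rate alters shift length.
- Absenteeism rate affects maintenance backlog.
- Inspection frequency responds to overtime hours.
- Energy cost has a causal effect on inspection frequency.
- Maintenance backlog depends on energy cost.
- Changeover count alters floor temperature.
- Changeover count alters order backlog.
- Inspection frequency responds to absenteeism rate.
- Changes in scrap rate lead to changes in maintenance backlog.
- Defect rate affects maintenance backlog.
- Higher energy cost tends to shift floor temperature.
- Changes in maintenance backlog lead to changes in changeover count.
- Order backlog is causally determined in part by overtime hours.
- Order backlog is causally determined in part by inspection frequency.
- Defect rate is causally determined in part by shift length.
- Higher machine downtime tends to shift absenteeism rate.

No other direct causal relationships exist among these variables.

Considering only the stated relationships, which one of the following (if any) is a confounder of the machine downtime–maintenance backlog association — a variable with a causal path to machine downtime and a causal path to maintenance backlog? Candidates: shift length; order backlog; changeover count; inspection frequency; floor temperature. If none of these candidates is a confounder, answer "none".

none

None of the listed candidates has causal paths to both machine downtime and maintenance backlog in the stated relationships, so none is a common cause.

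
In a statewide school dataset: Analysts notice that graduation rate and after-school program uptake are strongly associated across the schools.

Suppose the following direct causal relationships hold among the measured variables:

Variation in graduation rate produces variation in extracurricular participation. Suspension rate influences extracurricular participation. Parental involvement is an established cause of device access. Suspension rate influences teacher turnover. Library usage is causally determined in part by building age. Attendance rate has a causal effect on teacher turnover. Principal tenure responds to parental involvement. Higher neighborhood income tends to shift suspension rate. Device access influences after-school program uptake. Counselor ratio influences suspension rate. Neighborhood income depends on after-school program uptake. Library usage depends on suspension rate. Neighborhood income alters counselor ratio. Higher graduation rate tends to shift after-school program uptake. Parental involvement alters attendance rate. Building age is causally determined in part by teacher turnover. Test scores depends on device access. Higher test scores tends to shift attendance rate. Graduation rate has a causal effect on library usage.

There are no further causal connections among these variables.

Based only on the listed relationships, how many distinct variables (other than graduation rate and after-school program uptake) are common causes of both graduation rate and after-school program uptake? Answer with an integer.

0

No listed variable has a causal path to both graduation rate and after-school program uptake, so there are no common causes.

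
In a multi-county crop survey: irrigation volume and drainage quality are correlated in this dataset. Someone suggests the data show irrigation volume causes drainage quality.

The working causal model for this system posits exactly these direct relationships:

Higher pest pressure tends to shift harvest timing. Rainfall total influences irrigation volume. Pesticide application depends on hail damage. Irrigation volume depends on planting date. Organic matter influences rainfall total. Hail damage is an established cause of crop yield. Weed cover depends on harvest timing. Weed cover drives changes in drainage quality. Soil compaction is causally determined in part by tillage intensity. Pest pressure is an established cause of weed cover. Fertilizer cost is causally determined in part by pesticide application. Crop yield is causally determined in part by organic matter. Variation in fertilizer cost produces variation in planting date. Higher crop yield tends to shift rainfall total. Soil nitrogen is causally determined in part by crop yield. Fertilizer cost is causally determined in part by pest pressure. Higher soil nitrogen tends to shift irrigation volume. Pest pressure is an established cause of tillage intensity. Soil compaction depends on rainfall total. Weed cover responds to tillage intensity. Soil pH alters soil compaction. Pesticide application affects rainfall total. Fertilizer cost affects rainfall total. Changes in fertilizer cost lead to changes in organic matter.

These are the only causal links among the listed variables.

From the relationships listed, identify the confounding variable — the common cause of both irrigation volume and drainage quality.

pest pressure

Pest pressure has a causal path to irrigation volume (pest pressure → fertilizer cost → rainfall total → irrigation volume) and a separate causal path to drainage quality (pest pressure → weed cover → drainage quality), so it is a common cause of both.
No stated relationship gives irrigation volume a causal route to drainage quality, so the correlation is explained by the shared upstream cause rather than a direct effect.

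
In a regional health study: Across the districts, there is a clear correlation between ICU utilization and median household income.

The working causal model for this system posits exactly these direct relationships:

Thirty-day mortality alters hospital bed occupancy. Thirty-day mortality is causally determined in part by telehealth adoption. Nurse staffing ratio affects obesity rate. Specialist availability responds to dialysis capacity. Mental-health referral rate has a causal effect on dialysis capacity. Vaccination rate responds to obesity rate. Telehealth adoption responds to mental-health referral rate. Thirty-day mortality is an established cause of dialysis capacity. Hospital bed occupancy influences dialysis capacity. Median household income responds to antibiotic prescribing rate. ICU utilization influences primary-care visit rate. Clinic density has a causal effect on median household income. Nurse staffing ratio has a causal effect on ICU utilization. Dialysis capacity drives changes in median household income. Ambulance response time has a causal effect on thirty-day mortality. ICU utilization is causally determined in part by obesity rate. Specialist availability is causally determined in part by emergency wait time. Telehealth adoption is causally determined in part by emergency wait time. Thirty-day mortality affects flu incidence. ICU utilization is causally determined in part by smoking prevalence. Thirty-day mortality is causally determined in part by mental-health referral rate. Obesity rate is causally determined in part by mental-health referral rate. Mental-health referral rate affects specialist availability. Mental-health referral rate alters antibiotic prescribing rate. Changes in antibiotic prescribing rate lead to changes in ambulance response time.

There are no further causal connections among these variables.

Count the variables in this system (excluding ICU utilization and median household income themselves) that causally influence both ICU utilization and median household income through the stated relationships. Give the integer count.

1

The common causes are: mental-health referral rate (to ICU utilization via mental-health referral rate → obesity rate → ICU utilization; to median household income via mental-health referral rate → dialysis capacity → median household income).
Every other variable lacks a causal path to at least one of ICU utilization and median household income.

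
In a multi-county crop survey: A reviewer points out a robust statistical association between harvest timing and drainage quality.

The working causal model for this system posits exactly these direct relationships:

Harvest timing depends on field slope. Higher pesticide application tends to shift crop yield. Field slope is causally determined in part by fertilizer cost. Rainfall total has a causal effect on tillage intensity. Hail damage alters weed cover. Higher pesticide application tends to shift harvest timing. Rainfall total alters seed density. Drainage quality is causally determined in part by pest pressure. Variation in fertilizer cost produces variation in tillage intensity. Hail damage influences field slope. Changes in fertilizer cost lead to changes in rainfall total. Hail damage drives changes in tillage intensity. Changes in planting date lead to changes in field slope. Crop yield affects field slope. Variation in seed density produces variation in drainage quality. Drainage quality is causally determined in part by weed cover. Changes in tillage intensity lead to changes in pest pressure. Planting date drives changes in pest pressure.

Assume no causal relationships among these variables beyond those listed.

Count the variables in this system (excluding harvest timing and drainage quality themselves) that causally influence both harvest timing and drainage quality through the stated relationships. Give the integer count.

3

The common causes are: fertilizer cost (to harvest timing via fertilizer cost → field slope → harvest timing; to drainage quality via fertilizer cost → rainfall total → seed density → drainage quality); hail damage (to harvest timing via hail damage → field slope → harvest timing; to drainage quality via hail damage → weed cover → drainage quality); planting date (to harvest timing via planting date → field slope → harvest timing; to drainage quality via planting date → pest pressure → drainage quality).
Every other variable lacks a causal path to at least one of harvest timing and drainage quality.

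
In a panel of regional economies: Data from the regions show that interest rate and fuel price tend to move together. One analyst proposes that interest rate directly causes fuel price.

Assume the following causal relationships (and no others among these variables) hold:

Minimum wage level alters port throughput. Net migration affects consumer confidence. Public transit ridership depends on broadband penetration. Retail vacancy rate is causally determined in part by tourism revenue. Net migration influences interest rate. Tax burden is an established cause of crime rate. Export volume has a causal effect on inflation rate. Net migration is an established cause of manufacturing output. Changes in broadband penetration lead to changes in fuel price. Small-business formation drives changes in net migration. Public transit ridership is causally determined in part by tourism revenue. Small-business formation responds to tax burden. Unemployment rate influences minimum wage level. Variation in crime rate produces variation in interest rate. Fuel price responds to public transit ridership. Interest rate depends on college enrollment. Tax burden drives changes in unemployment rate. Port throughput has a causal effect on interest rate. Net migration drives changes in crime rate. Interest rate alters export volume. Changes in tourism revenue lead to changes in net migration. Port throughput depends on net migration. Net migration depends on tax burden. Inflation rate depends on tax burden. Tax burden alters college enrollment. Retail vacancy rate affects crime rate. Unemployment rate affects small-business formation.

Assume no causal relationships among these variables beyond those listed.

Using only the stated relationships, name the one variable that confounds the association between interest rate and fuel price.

Tourism revenue has a causal path to interest rate (tourism revenue → net migration → interest rate) and a separate causal path to fuel price (tourism revenue → public transit ridership → fuel price), so it is a common cause of both.
No stated relationship gives interest rate a causal route to fuel price, so the correlation is explained by the shared upstream cause rather than a direct effect.

tourism revenue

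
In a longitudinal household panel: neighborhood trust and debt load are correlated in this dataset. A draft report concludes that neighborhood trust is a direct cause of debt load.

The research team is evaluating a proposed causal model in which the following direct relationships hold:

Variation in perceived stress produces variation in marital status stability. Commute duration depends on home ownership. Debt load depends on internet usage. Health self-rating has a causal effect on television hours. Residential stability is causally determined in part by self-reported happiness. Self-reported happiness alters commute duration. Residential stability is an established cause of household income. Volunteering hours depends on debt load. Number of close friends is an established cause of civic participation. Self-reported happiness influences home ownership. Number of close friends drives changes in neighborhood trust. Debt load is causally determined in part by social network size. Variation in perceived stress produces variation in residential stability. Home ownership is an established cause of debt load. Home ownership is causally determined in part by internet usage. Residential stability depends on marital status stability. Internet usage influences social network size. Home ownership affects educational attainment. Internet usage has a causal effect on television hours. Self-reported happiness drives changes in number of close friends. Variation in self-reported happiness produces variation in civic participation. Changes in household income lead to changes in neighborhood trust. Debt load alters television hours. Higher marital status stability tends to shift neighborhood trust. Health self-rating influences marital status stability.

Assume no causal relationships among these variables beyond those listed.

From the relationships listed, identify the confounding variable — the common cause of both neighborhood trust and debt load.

self-reported happiness

Self-reported happiness has a causal path to neighborhood trust (self-reported happiness → number of close friends → neighborhood trust) and a separate causal path to debt load (self-reported happiness → home ownership → debt load), so it is a common cause of both.
No stated relationship gives neighborhood trust a causal route to debt load, so the correlation is explained by the shared upstream cause rather than a direct effect.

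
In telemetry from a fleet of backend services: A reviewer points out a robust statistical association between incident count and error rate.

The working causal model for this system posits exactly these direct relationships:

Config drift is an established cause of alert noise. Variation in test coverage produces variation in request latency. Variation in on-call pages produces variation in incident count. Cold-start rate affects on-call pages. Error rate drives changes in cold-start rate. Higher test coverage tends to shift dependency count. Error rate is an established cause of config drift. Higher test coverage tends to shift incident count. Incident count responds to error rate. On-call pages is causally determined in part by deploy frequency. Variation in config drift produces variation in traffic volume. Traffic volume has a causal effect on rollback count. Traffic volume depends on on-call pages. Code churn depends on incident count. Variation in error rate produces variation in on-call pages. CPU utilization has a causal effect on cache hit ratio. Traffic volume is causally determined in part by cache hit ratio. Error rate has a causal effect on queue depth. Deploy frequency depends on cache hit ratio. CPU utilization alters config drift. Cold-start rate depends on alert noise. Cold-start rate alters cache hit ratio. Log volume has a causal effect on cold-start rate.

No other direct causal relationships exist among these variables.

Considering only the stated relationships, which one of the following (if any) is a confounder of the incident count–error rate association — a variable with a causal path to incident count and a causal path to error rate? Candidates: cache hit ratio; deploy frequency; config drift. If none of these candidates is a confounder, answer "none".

none

None of the listed candidates has causal paths to both incident count and error rate in the stated relationships, so none is a common cause.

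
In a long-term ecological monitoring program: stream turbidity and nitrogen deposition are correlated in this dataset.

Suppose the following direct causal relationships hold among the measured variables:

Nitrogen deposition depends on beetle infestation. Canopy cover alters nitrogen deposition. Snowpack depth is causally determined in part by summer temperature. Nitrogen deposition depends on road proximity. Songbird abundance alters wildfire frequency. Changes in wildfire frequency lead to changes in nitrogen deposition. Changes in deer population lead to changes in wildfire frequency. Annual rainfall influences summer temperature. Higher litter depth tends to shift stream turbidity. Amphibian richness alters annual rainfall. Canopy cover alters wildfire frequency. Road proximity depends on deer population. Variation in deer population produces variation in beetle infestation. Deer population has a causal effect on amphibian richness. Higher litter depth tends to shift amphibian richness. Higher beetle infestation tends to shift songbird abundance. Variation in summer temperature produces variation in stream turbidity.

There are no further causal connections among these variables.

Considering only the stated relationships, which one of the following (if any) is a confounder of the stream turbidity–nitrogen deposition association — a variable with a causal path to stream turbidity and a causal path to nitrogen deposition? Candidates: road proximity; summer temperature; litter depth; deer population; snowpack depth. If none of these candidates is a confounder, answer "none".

Deer population causes stream turbidity (deer population → amphibian richness → annual rainfall → summer temperature → stream turbidity) and also causes nitrogen deposition (deer population → wildfire frequency → nitrogen deposition); it is a common cause of both.
Each of the other candidates lacks a causal path to at least one of stream turbidity and nitrogen deposition, so they do not confound the relationship.

deer population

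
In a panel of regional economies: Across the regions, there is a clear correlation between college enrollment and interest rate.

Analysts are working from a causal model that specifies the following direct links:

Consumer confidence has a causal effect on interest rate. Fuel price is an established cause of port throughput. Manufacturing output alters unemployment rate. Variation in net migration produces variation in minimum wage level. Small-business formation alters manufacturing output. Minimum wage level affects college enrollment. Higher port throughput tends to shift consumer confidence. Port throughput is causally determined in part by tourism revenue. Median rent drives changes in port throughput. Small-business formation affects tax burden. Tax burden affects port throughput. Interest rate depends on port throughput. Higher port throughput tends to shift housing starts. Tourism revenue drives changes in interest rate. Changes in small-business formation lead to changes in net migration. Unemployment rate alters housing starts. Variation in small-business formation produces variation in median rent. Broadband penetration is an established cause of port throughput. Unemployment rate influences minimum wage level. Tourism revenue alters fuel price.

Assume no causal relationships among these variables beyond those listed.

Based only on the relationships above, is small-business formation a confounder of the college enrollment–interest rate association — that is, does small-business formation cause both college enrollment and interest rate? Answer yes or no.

Small-business formation has a causal path to college enrollment (small-business formation → net migration → minimum wage level → college enrollment) and to interest rate (small-business formation → tax burden → port throughput → interest rate), so it is a common cause of both — a confounder.

yes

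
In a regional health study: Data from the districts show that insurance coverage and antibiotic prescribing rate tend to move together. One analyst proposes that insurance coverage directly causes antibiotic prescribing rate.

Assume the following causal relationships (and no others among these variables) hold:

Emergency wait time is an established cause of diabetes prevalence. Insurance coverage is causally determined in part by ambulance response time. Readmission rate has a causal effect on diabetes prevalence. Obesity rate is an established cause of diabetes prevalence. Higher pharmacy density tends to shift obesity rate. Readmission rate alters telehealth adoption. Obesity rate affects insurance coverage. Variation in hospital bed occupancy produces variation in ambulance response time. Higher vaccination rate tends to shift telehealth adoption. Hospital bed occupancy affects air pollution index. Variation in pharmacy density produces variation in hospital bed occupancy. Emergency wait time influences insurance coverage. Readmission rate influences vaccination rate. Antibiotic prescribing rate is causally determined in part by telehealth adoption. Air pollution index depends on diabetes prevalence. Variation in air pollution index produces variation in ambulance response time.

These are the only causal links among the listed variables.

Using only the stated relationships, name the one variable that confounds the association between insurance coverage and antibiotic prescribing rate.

Readmission rate has a causal path to insurance coverage (readmission rate → diabetes prevalence → air pollution index → ambulance response time → insurance coverage) and a separate causal path to antibiotic prescribing rate (readmission rate → telehealth adoption → antibiotic prescribing rate), so it is a common cause of both.
No stated relationship gives insurance coverage a causal route to antibiotic prescribing rate, so the correlation is explained by the shared upstream cause rather than a direct effect.

readmission rate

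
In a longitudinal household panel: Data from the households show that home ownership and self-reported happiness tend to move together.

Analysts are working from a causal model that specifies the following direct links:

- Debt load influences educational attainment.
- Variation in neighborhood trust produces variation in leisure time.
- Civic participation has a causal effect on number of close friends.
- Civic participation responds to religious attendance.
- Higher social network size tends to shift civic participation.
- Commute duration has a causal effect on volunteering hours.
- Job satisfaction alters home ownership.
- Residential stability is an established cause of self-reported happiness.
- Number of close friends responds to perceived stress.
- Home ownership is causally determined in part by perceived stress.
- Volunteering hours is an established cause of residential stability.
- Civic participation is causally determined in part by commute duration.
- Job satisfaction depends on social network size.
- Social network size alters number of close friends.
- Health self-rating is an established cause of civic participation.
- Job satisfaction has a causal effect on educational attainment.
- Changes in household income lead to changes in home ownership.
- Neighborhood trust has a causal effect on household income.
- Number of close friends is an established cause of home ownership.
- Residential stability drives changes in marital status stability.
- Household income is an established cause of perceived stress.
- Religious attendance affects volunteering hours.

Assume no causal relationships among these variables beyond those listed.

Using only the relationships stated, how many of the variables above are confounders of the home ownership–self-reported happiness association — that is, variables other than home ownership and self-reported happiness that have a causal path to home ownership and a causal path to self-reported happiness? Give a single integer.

2

The common causes are: commute duration (to home ownership via commute duration → civic participation → number of close friends → home ownership; to self-reported happiness via commute duration → volunteering hours → residential stability → self-reported happiness); religious attendance (to home ownership via religious attendance → civic participation → number of close friends → home ownership; to self-reported happiness via religious attendance → volunteering hours → residential stability → self-reported happiness).
Every other variable lacks a causal path to at least one of home ownership and self-reported happiness.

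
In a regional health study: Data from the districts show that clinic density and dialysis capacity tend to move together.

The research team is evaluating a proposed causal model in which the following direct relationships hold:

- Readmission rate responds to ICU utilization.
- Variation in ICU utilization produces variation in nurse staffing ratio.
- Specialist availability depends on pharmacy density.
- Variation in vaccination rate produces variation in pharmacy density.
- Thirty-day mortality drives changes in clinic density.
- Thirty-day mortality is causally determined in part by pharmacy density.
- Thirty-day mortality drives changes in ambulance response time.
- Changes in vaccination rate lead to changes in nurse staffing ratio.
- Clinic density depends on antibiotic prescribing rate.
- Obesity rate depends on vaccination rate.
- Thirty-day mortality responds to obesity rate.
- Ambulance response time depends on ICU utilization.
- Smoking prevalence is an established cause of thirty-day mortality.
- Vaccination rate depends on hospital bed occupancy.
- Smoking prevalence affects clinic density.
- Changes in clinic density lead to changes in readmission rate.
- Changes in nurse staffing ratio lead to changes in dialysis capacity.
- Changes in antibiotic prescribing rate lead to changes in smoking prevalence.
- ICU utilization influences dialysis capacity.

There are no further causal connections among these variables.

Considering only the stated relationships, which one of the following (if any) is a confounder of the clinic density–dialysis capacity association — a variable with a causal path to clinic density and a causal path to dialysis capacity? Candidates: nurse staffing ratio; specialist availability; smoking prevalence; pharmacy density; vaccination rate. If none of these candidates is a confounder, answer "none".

Vaccination rate causes clinic density (vaccination rate → pharmacy density → thirty-day mortality → clinic density) and also causes dialysis capacity (vaccination rate → nurse staffing ratio → dialysis capacity); it is a common cause of both.
Each of the other candidates lacks a causal path to at least one of clinic density and dialysis capacity, so they do not confound the relationship.

vaccination rate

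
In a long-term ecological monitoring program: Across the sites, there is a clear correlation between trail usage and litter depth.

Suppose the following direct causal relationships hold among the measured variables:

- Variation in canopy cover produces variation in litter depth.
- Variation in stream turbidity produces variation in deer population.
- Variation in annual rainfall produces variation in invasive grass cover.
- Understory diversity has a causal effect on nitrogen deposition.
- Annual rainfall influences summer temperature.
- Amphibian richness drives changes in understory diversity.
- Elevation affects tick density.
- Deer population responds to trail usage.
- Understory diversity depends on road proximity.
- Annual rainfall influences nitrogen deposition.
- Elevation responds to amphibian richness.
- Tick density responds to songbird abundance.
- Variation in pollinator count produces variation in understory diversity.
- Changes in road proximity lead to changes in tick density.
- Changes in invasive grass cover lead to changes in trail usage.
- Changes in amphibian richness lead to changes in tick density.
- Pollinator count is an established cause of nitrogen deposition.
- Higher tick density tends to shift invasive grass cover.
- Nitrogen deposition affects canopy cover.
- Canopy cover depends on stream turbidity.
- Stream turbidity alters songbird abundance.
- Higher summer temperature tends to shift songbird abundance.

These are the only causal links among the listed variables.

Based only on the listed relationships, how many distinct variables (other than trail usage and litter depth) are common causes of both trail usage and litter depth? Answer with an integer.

The common causes are: amphibian richness (to trail usage via amphibian richness → tick density → invasive grass cover → trail usage; to litter depth via amphibian richness → understory diversity → nitrogen deposition → canopy cover → litter depth); annual rainfall (to trail usage via annual rainfall → invasive grass cover → trail usage; to litter depth via annual rainfall → nitrogen deposition → canopy cover → litter depth); road proximity (to trail usage via road proximity → tick density → invasive grass cover → trail usage; to litter depth via road proximity → understory diversity → nitrogen deposition → canopy cover → litter depth); stream turbidity (to trail usage via stream turbidity → songbird abundance → tick density → invasive grass cover → trail usage; to litter depth via stream turbidity → canopy cover → litter depth).
Every other variable lacks a causal path to at least one of trail usage and litter depth.

4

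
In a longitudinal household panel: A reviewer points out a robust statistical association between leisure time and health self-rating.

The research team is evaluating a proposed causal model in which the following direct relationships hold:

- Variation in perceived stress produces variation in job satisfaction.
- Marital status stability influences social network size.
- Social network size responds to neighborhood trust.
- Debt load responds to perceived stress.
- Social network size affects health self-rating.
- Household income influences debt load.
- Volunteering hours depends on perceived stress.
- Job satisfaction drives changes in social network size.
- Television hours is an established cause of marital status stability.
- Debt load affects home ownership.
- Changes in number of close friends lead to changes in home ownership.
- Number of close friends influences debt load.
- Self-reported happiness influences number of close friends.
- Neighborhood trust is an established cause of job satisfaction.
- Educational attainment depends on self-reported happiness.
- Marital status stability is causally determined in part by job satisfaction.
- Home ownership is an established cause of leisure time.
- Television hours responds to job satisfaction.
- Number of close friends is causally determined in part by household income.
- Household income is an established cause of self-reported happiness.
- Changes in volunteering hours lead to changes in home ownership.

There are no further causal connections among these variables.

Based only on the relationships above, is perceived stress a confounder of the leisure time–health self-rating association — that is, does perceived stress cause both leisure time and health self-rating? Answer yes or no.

Perceived stress has a causal path to leisure time (perceived stress → volunteering hours → home ownership → leisure time) and to health self-rating (perceived stress → job satisfaction → social network size → health self-rating), so it is a common cause of both — a confounder.

yes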